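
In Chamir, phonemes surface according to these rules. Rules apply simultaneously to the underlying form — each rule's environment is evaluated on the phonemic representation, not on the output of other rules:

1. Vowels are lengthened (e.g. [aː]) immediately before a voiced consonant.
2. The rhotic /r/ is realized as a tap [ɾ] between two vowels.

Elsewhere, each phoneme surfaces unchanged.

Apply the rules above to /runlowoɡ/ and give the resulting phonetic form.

[ruːnloːwoːɡ]

/r/ — word-initial; rule 2 does not apply here → [r].
/u/ (between /r/ and /n/) occurs before a voiced consonant → [uː] by rule 1.
/n/ stays [n].
/l/ (between /n/ and /o/) is unaffected → [l].
/o/ meets the environment for rule 1 (before a voiced consonant) → [oː].
/w/ (between /o/ and /o/) is unaffected → [w].
/o/ (between /w/ and /ɡ/) occurs before a voiced consonant → [oː] by rule 1.
/ɡ/ stays [ɡ].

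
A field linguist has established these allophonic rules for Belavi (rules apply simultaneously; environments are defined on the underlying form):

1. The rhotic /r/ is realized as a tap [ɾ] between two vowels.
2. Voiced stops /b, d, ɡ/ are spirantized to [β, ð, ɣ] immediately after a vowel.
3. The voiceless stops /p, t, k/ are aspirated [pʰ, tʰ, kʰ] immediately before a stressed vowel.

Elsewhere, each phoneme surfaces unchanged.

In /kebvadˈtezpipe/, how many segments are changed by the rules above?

3

Segments that undergo a rule: /b/ → [β] (rule 2); /d/ → [ð] (rule 2); /t/ → [tʰ] (rule 3).
All other segments surface unchanged.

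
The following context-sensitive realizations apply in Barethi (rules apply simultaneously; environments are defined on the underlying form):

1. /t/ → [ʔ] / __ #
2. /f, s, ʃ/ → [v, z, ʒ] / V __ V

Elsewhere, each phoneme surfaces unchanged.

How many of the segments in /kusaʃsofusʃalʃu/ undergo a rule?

Segments that undergo a rule: /s/ → [z] (rule 2); /f/ → [v] (rule 2).
All other segments surface unchanged.

2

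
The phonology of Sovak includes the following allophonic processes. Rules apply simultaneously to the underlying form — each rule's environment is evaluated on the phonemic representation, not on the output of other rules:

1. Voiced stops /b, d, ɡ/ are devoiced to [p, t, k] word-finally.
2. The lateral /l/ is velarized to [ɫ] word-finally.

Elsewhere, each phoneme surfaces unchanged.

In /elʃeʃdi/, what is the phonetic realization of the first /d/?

[d]

/d/ (between /ʃ/ and /i/): rule 1 targets it, but not word-finally → unchanged [d].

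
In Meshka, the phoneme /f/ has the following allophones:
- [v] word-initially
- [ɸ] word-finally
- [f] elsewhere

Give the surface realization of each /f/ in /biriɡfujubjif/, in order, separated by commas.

[f], [ɸ]

Occurrence 1 (position 6): no conditioning environment matches → elsewhere allophone [f].
Occurrence 2 (position 13): word-finally → [ɸ].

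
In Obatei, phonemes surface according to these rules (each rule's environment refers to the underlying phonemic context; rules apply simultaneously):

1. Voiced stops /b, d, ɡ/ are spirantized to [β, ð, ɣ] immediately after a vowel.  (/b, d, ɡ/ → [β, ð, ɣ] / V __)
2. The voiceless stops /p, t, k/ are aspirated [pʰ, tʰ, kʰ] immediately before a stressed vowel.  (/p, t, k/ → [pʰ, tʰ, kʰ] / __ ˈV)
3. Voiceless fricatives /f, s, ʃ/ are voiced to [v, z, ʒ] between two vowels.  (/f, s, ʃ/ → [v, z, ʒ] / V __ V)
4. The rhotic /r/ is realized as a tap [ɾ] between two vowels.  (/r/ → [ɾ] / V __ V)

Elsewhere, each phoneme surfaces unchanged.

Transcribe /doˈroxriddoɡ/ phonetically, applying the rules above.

[doˈɾoxriðdoɣ]

/d/ (word-initial) fails the environment for rule 1, so it stays [d].
/o/ stays [o].
Rule 4 applies to /r/ (between /o/ and /o/: between two vowels) → [ɾ].
/o/ (between /r/ and /x/) is unaffected → [o].
/x/ (between /o/ and /r/): no rule targets it → [x].
/r/ (between /x/ and /i/) is in the target of rule 4 but the environment (between two vowels) is not met → [r].
/i/ stays [i].
Rule 1 applies to /d/ (between /i/ and /d/: immediately after a vowel) → [ð].
/d/ (between /d/ and /o/): rule 1 targets it, but not immediately after a vowel → unchanged [d].
/o/ — not in any rule's target class → [o].
/ɡ/ (word-final) occurs immediately after a vowel → [ɣ] by rule 1.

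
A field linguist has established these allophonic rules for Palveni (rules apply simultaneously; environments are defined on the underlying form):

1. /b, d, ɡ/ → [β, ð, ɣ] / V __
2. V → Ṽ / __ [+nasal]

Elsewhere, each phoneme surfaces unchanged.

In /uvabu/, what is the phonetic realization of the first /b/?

/b/ — between /a/ and /u/, immediately after a vowel — surfaces as [β] (rule 1).

[β]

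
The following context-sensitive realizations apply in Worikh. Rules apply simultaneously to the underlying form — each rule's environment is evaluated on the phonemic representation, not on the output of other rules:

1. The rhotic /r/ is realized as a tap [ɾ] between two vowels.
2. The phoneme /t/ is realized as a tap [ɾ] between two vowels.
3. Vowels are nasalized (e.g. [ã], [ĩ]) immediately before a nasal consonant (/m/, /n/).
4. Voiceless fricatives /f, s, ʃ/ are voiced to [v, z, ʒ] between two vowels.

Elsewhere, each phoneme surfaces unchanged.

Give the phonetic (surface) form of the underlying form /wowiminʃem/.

[wowĩmĩnʃẽm]

/w/ stays [w].
/o/ (between /w/ and /w/) is in the target of rule 3 but the environment (before a nasal consonant) is not met → [o].
/w/ (between /o/ and /i/) is unaffected → [w].
/i/ meets the environment for rule 3 (before a nasal consonant) → [ĩ].
/m/ (between /i/ and /i/) is unaffected → [m].
/i/ (between /m/ and /n/) occurs before a nasal consonant → [ĩ] by rule 3.
/n/ (between /i/ and /ʃ/) is unaffected → [n].
/ʃ/ (between /n/ and /e/): rule 4 targets it, but not between two vowels → unchanged [ʃ].
/e/ (between /ʃ/ and /m/) occurs before a nasal consonant → [ẽ] by rule 3.
/m/ (word-final) is unaffected → [m].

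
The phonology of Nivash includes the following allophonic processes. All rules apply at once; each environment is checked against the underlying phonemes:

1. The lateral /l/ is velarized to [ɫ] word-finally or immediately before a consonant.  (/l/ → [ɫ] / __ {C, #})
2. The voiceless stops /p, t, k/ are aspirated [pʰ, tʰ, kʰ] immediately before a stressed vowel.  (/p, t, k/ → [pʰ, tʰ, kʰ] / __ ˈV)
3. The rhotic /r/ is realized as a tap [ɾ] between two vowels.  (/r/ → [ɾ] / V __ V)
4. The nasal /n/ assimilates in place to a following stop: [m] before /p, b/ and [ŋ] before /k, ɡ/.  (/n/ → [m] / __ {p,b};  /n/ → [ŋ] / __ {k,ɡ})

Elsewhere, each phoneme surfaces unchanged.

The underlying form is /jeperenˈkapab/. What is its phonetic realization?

/j/ (word-initial) is unaffected → [j].
/e/ (between /j/ and /p/) is unaffected → [e].
/p/ (between /e/ and /e/): rule 2 targets it, but not immediately before a stressed vowel → unchanged [p].
/e/ — not in any rule's target class → [e].
/r/ — between /e/ and /e/, between two vowels — surfaces as [ɾ] (rule 3).
/e/ (between /r/ and /n/): no rule targets it → [e].
/n/ (between /e/ and /k/): before a labial or velar stop, so rule 4 applies → [ŋ].
Rule 2 applies to /k/ (between /n/ and /a/: immediately before a stressed vowel) → [kʰ].
/a/ stays [a].
/p/ (between /a/ and /a/): rule 2 targets it, but not immediately before a stressed vowel → unchanged [p].
/a/ — not in any rule's target class → [a].
/b/ (word-final) is unaffected → [b].

[jepeɾeŋˈkʰapab]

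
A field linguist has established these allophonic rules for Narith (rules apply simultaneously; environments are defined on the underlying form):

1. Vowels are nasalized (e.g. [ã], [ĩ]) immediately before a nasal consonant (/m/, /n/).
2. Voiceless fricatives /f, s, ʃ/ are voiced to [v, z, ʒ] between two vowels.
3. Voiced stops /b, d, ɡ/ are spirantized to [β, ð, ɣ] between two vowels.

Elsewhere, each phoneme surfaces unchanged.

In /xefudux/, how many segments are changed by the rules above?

Segments that undergo a rule: /f/ → [v] (rule 2); /d/ → [ð] (rule 3).
All other segments surface unchanged.

2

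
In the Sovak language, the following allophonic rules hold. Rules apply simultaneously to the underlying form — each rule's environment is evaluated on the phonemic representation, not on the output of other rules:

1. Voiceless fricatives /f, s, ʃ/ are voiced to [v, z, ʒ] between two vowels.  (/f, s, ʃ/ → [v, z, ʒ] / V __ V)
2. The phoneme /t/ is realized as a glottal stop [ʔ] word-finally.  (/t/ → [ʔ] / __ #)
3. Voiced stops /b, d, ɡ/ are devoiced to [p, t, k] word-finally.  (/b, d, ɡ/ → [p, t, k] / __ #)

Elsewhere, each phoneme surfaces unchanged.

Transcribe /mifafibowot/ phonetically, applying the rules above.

[mivavibowoʔ]

/m/ — not in any rule's target class → [m].
/i/ (between /m/ and /f/) is unaffected → [i].
/f/ (between /i/ and /a/) occurs between two vowels → [v] by rule 1.
/a/ stays [a].
/f/ — between /a/ and /i/, between two vowels — surfaces as [v] (rule 1).
/i/ (between /f/ and /b/) is unaffected → [i].
/b/ (between /i/ and /o/): rule 3 targets it, but not word-finally → unchanged [b].
/o/ stays [o].
/w/ (between /o/ and /o/): no rule targets it → [w].
/o/ — not in any rule's target class → [o].
/t/ meets the environment for rule 2 (word-finally) → [ʔ].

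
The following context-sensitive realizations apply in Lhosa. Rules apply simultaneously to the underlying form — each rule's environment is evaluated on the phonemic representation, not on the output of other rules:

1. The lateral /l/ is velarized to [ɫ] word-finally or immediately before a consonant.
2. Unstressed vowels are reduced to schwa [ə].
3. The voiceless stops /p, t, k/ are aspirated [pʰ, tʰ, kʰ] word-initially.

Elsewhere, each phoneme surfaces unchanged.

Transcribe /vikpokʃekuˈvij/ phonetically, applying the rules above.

/v/ stays [v].
/i/ meets the environment for rule 2 (in an unstressed syllable) → [ə].
/k/ — between /i/ and /p/; rule 3 does not apply here → [k].
/p/ (between /k/ and /o/): rule 3 targets it, but not word-initially → unchanged [p].
/o/ (between /p/ and /k/) occurs in an unstressed syllable → [ə] by rule 2.
/k/ — between /o/ and /ʃ/; rule 3 does not apply here → [k].
/ʃ/ (between /k/ and /e/): no rule targets it → [ʃ].
/e/ meets the environment for rule 2 (in an unstressed syllable) → [ə].
/k/ (between /e/ and /u/) fails the environment for rule 3, so it stays [k].
/u/ (between /k/ and /v/): in an unstressed syllable, so rule 2 applies → [ə].
/v/ stays [v].
/i/ (between /v/ and /j/) fails the environment for rule 2, so it stays [i].
/j/ (word-final) is unaffected → [j].

[vəkpəkʃəkəˈvij]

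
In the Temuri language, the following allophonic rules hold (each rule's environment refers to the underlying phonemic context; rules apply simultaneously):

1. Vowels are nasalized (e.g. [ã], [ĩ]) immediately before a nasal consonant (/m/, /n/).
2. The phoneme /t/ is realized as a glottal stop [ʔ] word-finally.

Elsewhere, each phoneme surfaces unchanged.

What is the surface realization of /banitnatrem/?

/b/ stays [b].
/a/ — between /b/ and /n/, before a nasal consonant — surfaces as [ã] (rule 1).
/n/ stays [n].
/i/ — between /n/ and /t/; rule 1 does not apply here → [i].
/t/ (between /i/ and /n/) fails the environment for rule 2, so it stays [t].
/n/ — not in any rule's target class → [n].
/a/ — between /n/ and /t/; rule 1 does not apply here → [a].
/t/ (between /a/ and /r/): rule 2 targets it, but not word-finally → unchanged [t].
/r/ stays [r].
/e/ (between /r/ and /m/): before a nasal consonant, so rule 1 applies → [ẽ].
/m/ (word-final) is unaffected → [m].

[bãnitnatrẽm]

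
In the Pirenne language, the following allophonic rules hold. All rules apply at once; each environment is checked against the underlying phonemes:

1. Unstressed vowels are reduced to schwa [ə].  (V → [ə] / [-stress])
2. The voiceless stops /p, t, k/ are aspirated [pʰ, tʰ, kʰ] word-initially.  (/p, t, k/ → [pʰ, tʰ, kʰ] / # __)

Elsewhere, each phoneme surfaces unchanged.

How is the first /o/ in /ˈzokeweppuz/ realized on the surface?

[o]

/o/ (between /z/ and /k/): rule 1 targets it, but not in an unstressed syllable → unchanged [o].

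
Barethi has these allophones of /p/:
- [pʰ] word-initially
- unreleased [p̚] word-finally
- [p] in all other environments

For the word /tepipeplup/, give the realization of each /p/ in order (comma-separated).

Occurrence 1 (position 3): no conditioning environment matches → elsewhere allophone [p].
Occurrence 2 (position 5): no conditioning environment matches → elsewhere allophone [p].
Occurrence 3 (position 7): no conditioning environment matches → elsewhere allophone [p].
Occurrence 4 (position 10): word-finally → [p̚].

[p], [p], [p], [p̚]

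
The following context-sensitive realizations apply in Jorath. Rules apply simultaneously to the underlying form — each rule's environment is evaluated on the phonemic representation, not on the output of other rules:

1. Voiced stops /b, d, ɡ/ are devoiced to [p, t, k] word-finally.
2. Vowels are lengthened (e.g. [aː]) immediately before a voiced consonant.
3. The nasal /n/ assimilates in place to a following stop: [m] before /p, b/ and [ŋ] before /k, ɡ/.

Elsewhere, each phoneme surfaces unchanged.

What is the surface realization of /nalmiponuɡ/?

/n/ (word-initial) is in the target of rule 3 but the environment (before a labial or velar stop) is not met → [n].
/a/ (between /n/ and /l/): before a voiced consonant, so rule 2 applies → [aː].
/l/ — not in any rule's target class → [l].
/m/ stays [m].
/i/ (between /m/ and /p/): rule 2 targets it, but not before a voiced consonant → unchanged [i].
/p/ (between /i/ and /o/): no rule targets it → [p].
Rule 2 applies to /o/ (between /p/ and /n/: before a voiced consonant) → [oː].
/n/ (between /o/ and /u/) is in the target of rule 3 but the environment (before a labial or velar stop) is not met → [n].
Rule 2 applies to /u/ (between /n/ and /ɡ/: before a voiced consonant) → [uː].
Rule 1 applies to /ɡ/ (word-final: word-finally) → [k].

[naːlmipoːnuːk]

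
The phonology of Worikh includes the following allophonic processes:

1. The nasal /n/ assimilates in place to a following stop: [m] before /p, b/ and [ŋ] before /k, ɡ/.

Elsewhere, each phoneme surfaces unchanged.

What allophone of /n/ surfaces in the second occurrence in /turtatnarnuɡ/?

/n/ (between /r/ and /u/) is in the target of rule 1 but the environment (before a labial or velar stop) is not met → [n].

[n]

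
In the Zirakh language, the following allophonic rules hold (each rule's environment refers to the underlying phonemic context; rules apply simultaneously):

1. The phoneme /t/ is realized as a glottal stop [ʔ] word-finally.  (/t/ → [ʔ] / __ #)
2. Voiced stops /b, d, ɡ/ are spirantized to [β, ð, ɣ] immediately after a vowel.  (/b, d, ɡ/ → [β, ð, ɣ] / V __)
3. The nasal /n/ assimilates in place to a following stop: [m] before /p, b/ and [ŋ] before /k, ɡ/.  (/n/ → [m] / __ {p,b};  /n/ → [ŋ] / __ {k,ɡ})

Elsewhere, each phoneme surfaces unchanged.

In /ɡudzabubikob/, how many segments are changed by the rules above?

4

Segments that undergo a rule: /d/ → [ð] (rule 2); /b/ → [β] (rule 2); /b/ → [β] (rule 2); /b/ → [β] (rule 2).
All other segments surface unchanged.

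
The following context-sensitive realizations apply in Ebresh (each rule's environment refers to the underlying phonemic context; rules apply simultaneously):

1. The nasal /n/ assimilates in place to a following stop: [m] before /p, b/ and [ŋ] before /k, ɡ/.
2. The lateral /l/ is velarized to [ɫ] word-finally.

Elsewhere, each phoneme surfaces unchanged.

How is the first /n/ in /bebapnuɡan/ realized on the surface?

[n]

/n/ (between /p/ and /u/) is in the target of rule 1 but the environment (before a labial or velar stop) is not met → [n].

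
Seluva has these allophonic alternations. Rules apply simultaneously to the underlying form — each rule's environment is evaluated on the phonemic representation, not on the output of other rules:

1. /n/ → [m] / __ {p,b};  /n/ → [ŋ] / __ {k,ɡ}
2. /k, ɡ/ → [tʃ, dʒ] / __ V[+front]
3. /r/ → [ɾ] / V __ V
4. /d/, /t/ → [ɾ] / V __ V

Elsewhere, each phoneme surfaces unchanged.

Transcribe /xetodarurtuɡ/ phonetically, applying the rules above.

Rule 4 applies to /t/ (between /e/ and /o/: between two vowels) → [ɾ].
/d/ (between /o/ and /a/): between two vowels, so rule 4 applies → [ɾ].
Rule 3 applies to /r/ (between /a/ and /u/: between two vowels) → [ɾ].
/r/ — between /u/ and /t/; rule 3 does not apply here → [r].
/t/ — between /r/ and /u/; rule 4 does not apply here → [t].
/ɡ/ (word-final): rule 2 targets it, but not before a front vowel → unchanged [ɡ].

[xeɾoɾaɾurtuɡ]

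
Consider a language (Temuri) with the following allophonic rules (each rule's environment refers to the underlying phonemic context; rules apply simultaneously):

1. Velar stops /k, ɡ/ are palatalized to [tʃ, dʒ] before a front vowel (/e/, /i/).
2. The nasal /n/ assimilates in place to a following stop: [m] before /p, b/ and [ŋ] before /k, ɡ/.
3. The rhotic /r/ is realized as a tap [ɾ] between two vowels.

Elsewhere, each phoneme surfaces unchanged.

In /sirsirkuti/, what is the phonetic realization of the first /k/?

[k]

/k/ (between /r/ and /u/): rule 1 targets it, but not before a front vowel → unchanged [k].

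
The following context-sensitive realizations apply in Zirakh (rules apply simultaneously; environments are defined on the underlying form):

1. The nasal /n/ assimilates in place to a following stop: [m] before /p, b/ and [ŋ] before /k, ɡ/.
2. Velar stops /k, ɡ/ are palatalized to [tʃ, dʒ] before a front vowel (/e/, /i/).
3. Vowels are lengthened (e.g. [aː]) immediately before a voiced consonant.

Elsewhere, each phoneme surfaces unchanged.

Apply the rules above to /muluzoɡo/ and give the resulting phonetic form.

/m/ (word-initial): no rule targets it → [m].
/u/ — between /m/ and /l/, before a voiced consonant — surfaces as [uː] (rule 3).
/l/ (between /u/ and /u/) is unaffected → [l].
/u/ meets the environment for rule 3 (before a voiced consonant) → [uː].
/z/ — not in any rule's target class → [z].
/o/ (between /z/ and /ɡ/) occurs before a voiced consonant → [oː] by rule 3.
/ɡ/ — between /o/ and /o/; rule 2 does not apply here → [ɡ].
/o/ (word-final) fails the environment for rule 3, so it stays [o].

[muːluːzoːɡo]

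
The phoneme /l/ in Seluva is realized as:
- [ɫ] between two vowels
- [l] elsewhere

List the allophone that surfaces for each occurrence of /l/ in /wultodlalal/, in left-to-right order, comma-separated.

[l], [l], [ɫ], [l]

Occurrence 1 (position 3): no conditioning environment matches → elsewhere allophone [l].
Occurrence 2 (position 7): no conditioning environment matches → elsewhere allophone [l].
Occurrence 3 (position 9): between two vowels → [ɫ].
Occurrence 4 (position 11): no conditioning environment matches → elsewhere allophone [l].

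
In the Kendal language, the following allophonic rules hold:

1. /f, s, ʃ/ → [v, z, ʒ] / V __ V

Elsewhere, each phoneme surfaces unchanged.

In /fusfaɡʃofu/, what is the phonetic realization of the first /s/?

/s/ (between /u/ and /f/) is in the target of rule 1 but the environment (between two vowels) is not met → [s].

[s]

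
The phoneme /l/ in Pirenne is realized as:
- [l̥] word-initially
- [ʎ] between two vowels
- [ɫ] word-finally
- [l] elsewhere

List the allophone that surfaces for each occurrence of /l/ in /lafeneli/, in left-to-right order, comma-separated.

Occurrence 1 (position 1): word-initially → [l̥].
Occurrence 2 (position 7): between two vowels → [ʎ].

[l̥], [ʎ]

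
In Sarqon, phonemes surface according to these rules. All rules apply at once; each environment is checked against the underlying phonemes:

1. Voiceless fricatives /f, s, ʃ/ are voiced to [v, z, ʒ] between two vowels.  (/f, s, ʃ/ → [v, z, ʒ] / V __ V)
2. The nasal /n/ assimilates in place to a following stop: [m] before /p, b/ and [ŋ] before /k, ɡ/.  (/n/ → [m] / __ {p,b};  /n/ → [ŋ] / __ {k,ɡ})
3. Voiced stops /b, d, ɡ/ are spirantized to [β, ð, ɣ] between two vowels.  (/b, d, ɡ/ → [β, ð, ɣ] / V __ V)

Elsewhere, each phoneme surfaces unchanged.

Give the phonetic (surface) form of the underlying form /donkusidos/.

/d/ — word-initial; rule 3 does not apply here → [d].
/o/ stays [o].
/n/ (between /o/ and /k/): before a labial or velar stop, so rule 2 applies → [ŋ].
/k/ stays [k].
/u/ stays [u].
/s/ — between /u/ and /i/, between two vowels — surfaces as [z] (rule 1).
/i/ (between /s/ and /d/): no rule targets it → [i].
/d/ meets the environment for rule 3 (between two vowels) → [ð].
/o/ stays [o].
/s/ — word-final; rule 1 does not apply here → [s].

[doŋkuziðos]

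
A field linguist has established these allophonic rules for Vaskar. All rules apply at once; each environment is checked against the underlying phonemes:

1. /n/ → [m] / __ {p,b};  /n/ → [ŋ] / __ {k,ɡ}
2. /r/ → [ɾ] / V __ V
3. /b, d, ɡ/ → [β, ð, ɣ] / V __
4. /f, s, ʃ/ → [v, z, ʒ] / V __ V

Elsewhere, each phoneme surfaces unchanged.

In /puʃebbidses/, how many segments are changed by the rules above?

Segments that undergo a rule: /ʃ/ → [ʒ] (rule 4); /b/ → [β] (rule 3); /d/ → [ð] (rule 3).
All other segments surface unchanged.

3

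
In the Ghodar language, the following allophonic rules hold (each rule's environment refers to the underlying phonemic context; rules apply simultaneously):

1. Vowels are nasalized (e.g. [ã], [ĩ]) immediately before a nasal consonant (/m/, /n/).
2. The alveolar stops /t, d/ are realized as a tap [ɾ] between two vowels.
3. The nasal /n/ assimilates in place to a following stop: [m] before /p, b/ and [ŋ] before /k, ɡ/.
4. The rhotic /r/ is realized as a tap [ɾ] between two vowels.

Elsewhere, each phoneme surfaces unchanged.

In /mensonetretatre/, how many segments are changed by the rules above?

3

Segments that undergo a rule: /e/ → [ẽ] (rule 1); /o/ → [õ] (rule 1); /t/ → [ɾ] (rule 2).
All other segments surface unchanged.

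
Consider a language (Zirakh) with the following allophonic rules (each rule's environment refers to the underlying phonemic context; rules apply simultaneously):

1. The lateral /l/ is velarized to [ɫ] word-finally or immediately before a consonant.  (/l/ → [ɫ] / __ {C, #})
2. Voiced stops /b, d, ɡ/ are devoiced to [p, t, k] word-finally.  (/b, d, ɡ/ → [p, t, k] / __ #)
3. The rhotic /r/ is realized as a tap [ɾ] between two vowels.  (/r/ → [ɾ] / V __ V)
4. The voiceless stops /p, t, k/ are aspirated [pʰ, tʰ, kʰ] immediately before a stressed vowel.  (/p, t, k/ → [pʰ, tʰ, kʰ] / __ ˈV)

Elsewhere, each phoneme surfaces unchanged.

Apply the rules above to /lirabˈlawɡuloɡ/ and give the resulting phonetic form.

/l/ (word-initial): rule 1 targets it, but not word-finally or immediately before a consonant → unchanged [l].
/i/ (between /l/ and /r/): no rule targets it → [i].
/r/ — between /i/ and /a/, between two vowels — surfaces as [ɾ] (rule 3).
/a/ stays [a].
/b/ (between /a/ and /l/) is in the target of rule 2 but the environment (word-finally) is not met → [b].
/l/ (between /b/ and /a/) is in the target of rule 1 but the environment (word-finally or immediately before a consonant) is not met → [l].
/a/ (between /l/ and /w/) is unaffected → [a].
/w/ (between /a/ and /ɡ/): no rule targets it → [w].
/ɡ/ — between /w/ and /u/; rule 2 does not apply here → [ɡ].
/u/ (between /ɡ/ and /l/): no rule targets it → [u].
/l/ (between /u/ and /o/): rule 1 targets it, but not word-finally or immediately before a consonant → unchanged [l].
/o/ — not in any rule's target class → [o].
/ɡ/ — word-final, word-finally — surfaces as [k] (rule 2).

[liɾabˈlawɡulok]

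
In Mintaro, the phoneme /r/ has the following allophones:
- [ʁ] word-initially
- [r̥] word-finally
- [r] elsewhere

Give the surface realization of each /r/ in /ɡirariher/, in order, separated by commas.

[r], [r], [r̥]

Occurrence 1 (position 3): no conditioning environment matches → elsewhere allophone [r].
Occurrence 2 (position 5): no conditioning environment matches → elsewhere allophone [r].
Occurrence 3 (position 9): word-finally → [r̥].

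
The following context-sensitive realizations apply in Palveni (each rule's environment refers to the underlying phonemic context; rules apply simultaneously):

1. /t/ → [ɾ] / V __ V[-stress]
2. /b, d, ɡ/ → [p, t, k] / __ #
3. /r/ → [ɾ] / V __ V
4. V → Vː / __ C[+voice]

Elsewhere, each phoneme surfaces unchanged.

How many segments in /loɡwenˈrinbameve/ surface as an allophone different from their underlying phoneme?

Segments that undergo a rule: /o/ → [oː] (rule 4); /e/ → [eː] (rule 4); /i/ → [iː] (rule 4); /a/ → [aː] (rule 4); /e/ → [eː] (rule 4).
All other segments surface unchanged.

5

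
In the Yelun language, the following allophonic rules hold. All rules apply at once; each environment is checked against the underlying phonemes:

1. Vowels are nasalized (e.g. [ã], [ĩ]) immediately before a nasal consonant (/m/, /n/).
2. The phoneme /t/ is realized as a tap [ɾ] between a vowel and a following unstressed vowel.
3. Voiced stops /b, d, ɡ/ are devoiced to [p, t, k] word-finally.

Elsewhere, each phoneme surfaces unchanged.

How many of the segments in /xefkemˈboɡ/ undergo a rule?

2

Segments that undergo a rule: /e/ → [ẽ] (rule 1); /ɡ/ → [k] (rule 3).
All other segments surface unchanged.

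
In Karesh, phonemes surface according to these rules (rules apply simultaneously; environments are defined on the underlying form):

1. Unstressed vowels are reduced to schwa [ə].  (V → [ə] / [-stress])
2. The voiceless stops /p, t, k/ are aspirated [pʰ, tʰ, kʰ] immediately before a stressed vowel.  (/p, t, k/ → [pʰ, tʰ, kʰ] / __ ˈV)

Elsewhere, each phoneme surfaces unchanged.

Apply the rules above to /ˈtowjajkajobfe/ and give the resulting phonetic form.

[ˈtʰowjəjkəjəbfə]

Rule 2 applies to /t/ (word-initial: immediately before a stressed vowel) → [tʰ].
/o/ — between /t/ and /w/; rule 1 does not apply here → [o].
/a/ (between /j/ and /j/) occurs in an unstressed syllable → [ə] by rule 1.
/k/ (between /j/ and /a/): rule 2 targets it, but not immediately before a stressed vowel → unchanged [k].
/a/ — between /k/ and /j/, in an unstressed syllable — surfaces as [ə] (rule 1).
/o/ (between /j/ and /b/): in an unstressed syllable, so rule 1 applies → [ə].
/e/ (word-final) occurs in an unstressed syllable → [ə] by rule 1.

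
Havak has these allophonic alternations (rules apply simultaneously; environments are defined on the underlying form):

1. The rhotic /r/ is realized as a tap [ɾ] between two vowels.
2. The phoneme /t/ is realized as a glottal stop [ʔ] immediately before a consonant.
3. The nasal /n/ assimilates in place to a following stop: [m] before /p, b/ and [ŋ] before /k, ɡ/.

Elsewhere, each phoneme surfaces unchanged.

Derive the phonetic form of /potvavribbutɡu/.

/t/ — between /o/ and /v/, immediately before a consonant — surfaces as [ʔ] (rule 2).
/r/ (between /v/ and /i/) is in the target of rule 1 but the environment (between two vowels) is not met → [r].
/t/ — between /u/ and /ɡ/, immediately before a consonant — surfaces as [ʔ] (rule 2).

[poʔvavribbuʔɡu]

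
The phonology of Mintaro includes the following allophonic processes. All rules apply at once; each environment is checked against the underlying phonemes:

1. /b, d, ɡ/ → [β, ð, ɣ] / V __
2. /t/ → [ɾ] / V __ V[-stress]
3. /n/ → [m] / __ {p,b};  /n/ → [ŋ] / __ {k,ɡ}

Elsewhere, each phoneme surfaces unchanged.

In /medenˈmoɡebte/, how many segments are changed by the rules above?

3

Segments that undergo a rule: /d/ → [ð] (rule 1); /ɡ/ → [ɣ] (rule 1); /b/ → [β] (rule 1).
All other segments surface unchanged.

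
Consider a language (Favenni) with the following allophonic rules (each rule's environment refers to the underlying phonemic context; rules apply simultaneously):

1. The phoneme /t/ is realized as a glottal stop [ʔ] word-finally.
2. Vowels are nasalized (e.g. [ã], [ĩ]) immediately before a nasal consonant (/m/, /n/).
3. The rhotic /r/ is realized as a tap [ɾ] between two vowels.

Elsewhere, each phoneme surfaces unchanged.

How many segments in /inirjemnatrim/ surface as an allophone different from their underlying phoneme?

Segments that undergo a rule: /i/ → [ĩ] (rule 2); /e/ → [ẽ] (rule 2); /i/ → [ĩ] (rule 2).
All other segments surface unchanged.

3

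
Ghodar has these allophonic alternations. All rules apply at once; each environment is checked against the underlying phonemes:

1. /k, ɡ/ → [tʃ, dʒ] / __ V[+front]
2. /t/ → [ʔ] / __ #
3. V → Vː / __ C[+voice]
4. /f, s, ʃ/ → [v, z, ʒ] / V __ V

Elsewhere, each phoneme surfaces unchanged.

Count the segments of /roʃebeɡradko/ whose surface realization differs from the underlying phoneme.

Segments that undergo a rule: /ʃ/ → [ʒ] (rule 4); /e/ → [eː] (rule 3); /e/ → [eː] (rule 3); /a/ → [aː] (rule 3).
All other segments surface unchanged.

4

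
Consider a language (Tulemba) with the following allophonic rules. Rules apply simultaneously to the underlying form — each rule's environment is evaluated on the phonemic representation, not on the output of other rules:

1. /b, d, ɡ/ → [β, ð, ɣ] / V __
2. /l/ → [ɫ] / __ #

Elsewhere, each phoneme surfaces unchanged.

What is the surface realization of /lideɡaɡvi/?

/l/ (word-initial): rule 2 targets it, but not word-finally → unchanged [l].
/i/ stays [i].
/d/ (between /i/ and /e/) occurs immediately after a vowel → [ð] by rule 1.
/e/ stays [e].
/ɡ/ — between /e/ and /a/, immediately after a vowel — surfaces as [ɣ] (rule 1).
/a/ — not in any rule's target class → [a].
/ɡ/ meets the environment for rule 1 (immediately after a vowel) → [ɣ].
/v/ — not in any rule's target class → [v].
/i/ (word-final): no rule targets it → [i].

[liðeɣaɣvi]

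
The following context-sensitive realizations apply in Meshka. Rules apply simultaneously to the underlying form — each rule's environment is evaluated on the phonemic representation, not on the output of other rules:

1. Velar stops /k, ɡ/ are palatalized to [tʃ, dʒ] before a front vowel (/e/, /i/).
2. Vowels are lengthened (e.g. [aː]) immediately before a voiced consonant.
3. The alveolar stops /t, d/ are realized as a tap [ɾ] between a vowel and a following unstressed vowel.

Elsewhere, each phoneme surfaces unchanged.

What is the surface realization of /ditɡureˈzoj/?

/d/ (word-initial) is in the target of rule 3 but the environment (between a vowel and a following unstressed vowel) is not met → [d].
/i/ (between /d/ and /t/): rule 2 targets it, but not before a voiced consonant → unchanged [i].
/t/ — between /i/ and /ɡ/; rule 3 does not apply here → [t].
/ɡ/ — between /t/ and /u/; rule 1 does not apply here → [ɡ].
/u/ (between /ɡ/ and /r/) occurs before a voiced consonant → [uː] by rule 2.
/r/ — not in any rule's target class → [r].
Rule 2 applies to /e/ (between /r/ and /z/: before a voiced consonant) → [eː].
/z/ (between /e/ and /o/): no rule targets it → [z].
/o/ (between /z/ and /j/) occurs before a voiced consonant → [oː] by rule 2.
/j/ stays [j].

[ditɡuːreːˈzoːj]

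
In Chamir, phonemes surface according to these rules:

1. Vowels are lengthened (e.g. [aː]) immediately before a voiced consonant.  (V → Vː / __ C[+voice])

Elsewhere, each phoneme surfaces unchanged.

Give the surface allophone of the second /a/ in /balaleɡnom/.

/a/ (between /l/ and /l/) occurs before a voiced consonant → [aː] by rule 1.

[aː]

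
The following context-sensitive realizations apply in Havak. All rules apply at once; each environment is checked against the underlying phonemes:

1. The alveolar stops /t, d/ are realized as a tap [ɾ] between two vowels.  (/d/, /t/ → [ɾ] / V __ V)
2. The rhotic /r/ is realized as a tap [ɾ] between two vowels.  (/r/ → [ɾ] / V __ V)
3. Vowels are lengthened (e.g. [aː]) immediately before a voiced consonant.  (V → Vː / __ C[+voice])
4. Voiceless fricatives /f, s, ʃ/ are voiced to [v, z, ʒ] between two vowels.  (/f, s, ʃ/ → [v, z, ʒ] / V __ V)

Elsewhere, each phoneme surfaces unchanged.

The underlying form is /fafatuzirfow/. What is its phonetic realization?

[favaɾuːziːrfoːw]

/f/ — word-initial; rule 4 does not apply here → [f].
/a/ (between /f/ and /f/) is in the target of rule 3 but the environment (before a voiced consonant) is not met → [a].
/f/ (between /a/ and /a/): between two vowels, so rule 4 applies → [v].
/a/ (between /f/ and /t/) fails the environment for rule 3, so it stays [a].
/t/ meets the environment for rule 1 (between two vowels) → [ɾ].
/u/ meets the environment for rule 3 (before a voiced consonant) → [uː].
Rule 3 applies to /i/ (between /z/ and /r/: before a voiced consonant) → [iː].
/r/ (between /i/ and /f/): rule 2 targets it, but not between two vowels → unchanged [r].
/f/ — between /r/ and /o/; rule 4 does not apply here → [f].
/o/ — between /f/ and /w/, before a voiced consonant — surfaces as [oː] (rule 3).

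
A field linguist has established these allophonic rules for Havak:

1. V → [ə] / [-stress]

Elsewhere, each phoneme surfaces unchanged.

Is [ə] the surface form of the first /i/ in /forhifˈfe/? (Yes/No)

/i/ (between /h/ and /f/) occurs in an unstressed syllable → [ə] by rule 1.
The actual realization is [ə], which matches [ə].

Yes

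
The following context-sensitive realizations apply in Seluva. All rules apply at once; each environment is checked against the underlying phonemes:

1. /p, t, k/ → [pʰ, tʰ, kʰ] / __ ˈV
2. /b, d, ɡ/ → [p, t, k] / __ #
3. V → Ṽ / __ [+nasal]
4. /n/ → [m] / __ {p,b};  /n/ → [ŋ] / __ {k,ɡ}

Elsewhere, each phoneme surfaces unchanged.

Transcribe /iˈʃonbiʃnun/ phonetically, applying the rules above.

[iˈʃõmbiʃnũn]

/i/ (word-initial) fails the environment for rule 3, so it stays [i].
/ʃ/ stays [ʃ].
/o/ (between /ʃ/ and /n/) occurs before a nasal consonant → [õ] by rule 3.
/n/ — between /o/ and /b/, before a labial or velar stop — surfaces as [m] (rule 4).
/b/ (between /n/ and /i/) fails the environment for rule 2, so it stays [b].
/i/ — between /b/ and /ʃ/; rule 3 does not apply here → [i].
/ʃ/ stays [ʃ].
/n/ (between /ʃ/ and /u/) fails the environment for rule 4, so it stays [n].
/u/ (between /n/ and /n/): before a nasal consonant, so rule 3 applies → [ũ].
/n/ — word-final; rule 4 does not apply here → [n].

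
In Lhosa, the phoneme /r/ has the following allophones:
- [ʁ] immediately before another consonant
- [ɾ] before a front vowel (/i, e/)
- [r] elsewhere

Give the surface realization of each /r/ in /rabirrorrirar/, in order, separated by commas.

[r], [ʁ], [r], [ʁ], [ɾ], [r], [r]

Occurrence 1 (position 1): no conditioning environment matches → elsewhere allophone [r].
Occurrence 2 (position 5): immediately before another consonant → [ʁ].
Occurrence 3 (position 6): no conditioning environment matches → elsewhere allophone [r].
Occurrence 4 (position 8): immediately before another consonant → [ʁ].
Occurrence 5 (position 9): before a front vowel (/i, e/) → [ɾ].
Occurrence 6 (position 11): no conditioning environment matches → elsewhere allophone [r].
Occurrence 7 (position 13): no conditioning environment matches → elsewhere allophone [r].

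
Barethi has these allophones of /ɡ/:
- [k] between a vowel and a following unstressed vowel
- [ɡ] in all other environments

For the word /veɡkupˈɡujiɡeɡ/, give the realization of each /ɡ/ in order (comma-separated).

[ɡ], [ɡ], [k], [ɡ]

Occurrence 1 (position 3): no conditioning environment matches → elsewhere allophone [ɡ].
Occurrence 2 (position 7): no conditioning environment matches → elsewhere allophone [ɡ].
Occurrence 3 (position 11): between a vowel and a following unstressed vowel → [k].
Occurrence 4 (position 13): no conditioning environment matches → elsewhere allophone [ɡ].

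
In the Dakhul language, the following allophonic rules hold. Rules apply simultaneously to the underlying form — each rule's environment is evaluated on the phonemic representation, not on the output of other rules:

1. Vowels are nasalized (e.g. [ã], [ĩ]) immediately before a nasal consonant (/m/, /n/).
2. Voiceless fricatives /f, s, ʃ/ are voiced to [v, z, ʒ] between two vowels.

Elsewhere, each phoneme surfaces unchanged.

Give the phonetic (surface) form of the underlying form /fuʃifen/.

/f/ (word-initial) fails the environment for rule 2, so it stays [f].
/u/ (between /f/ and /ʃ/): rule 1 targets it, but not before a nasal consonant → unchanged [u].
Rule 2 applies to /ʃ/ (between /u/ and /i/: between two vowels) → [ʒ].
/i/ (between /ʃ/ and /f/): rule 1 targets it, but not before a nasal consonant → unchanged [i].
/f/ — between /i/ and /e/, between two vowels — surfaces as [v] (rule 2).
/e/ (between /f/ and /n/) occurs before a nasal consonant → [ẽ] by rule 1.
/n/ — not in any rule's target class → [n].

[fuʒivẽn]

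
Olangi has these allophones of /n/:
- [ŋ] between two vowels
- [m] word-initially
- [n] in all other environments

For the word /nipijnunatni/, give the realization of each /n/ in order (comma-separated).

Occurrence 1 (position 1): word-initially → [m].
Occurrence 2 (position 6): no conditioning environment matches → elsewhere allophone [n].
Occurrence 3 (position 8): between two vowels → [ŋ].
Occurrence 4 (position 11): no conditioning environment matches → elsewhere allophone [n].

[m], [n], [ŋ], [n]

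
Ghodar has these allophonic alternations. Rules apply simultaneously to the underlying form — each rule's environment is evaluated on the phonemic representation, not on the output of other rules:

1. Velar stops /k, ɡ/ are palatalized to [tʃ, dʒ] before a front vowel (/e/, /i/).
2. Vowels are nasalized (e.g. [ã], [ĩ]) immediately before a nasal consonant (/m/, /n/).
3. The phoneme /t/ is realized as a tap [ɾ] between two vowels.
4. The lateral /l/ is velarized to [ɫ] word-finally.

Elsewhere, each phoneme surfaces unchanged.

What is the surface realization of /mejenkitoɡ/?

[mejẽntʃiɾoɡ]

/e/ (between /m/ and /j/) is in the target of rule 2 but the environment (before a nasal consonant) is not met → [e].
/e/ — between /j/ and /n/, before a nasal consonant — surfaces as [ẽ] (rule 2).
Rule 1 applies to /k/ (between /n/ and /i/: before a front vowel) → [tʃ].
/i/ (between /k/ and /t/) is in the target of rule 2 but the environment (before a nasal consonant) is not met → [i].
/t/ meets the environment for rule 3 (between two vowels) → [ɾ].
/o/ (between /t/ and /ɡ/): rule 2 targets it, but not before a nasal consonant → unchanged [o].
/ɡ/ (word-final) is in the target of rule 1 but the environment (before a front vowel) is not met → [ɡ].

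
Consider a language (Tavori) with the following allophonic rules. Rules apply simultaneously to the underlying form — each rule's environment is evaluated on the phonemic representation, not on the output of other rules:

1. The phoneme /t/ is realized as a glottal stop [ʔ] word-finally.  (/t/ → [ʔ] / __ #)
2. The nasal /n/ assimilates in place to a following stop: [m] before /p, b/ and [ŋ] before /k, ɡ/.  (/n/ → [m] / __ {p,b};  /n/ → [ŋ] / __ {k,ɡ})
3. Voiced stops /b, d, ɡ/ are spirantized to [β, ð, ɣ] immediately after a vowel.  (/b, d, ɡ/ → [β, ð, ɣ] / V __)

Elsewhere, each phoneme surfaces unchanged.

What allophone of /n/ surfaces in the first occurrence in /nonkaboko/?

/n/ (word-initial) fails the environment for rule 2, so it stays [n].

[n]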